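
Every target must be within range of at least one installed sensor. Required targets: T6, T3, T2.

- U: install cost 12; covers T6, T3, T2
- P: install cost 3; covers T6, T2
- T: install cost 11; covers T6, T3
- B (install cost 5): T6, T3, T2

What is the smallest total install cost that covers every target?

5

The greedy cost-per-new-target heuristic would pick P and B for 8, but a cheaper cover exists.
B alone covers T6, T3, T2 — every target.
Total install cost: 5.
No cover costs less than 5.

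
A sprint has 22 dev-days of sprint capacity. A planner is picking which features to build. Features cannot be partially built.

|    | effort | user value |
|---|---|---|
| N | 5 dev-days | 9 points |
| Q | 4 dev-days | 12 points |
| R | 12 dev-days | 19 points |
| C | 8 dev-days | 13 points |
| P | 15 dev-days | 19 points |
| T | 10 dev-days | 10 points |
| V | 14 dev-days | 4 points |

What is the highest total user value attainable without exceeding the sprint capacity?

40

This is an integer program with binary decision variables.
Allowing fractional choices, the relaxed optimum would be about 41.9, but features are indivisible.
N + Q + C: effort 5 + 4 + 8 = 17 ≤ 22, user value 9 + 12 + 13 = 34.
N + Q + R: effort 5 + 4 + 12 = 21 ≤ 22, user value 9 + 12 + 19 = 40.
Q + C + T: effort 4 + 8 + 10 = 22 ≤ 22, user value 12 + 13 + 10 = 35.
Best is N, Q, and R with total user value 40.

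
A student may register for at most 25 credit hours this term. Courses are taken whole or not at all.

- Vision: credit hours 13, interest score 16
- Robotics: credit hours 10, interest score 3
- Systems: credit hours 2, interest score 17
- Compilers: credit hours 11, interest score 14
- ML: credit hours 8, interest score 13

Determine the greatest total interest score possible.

46

Take Vision, Systems, and ML: credit hours 13 + 2 + 8 = 23 ≤ 25, interest score 16 + 17 + 13 = 46.
No other feasible combination does better.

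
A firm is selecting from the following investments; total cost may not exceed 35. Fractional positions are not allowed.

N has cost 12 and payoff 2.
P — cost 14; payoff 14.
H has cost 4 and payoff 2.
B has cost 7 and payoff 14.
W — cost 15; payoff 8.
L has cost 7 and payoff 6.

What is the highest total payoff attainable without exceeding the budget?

36

Allowing fractional choices, the relaxed optimum would be about 37.7, but investments are indivisible.
P + H + B: cost 14 + 4 + 7 = 25 ≤ 35, payoff 14 + 2 + 14 = 30.
P + B + L: cost 14 + 7 + 7 = 28 ≤ 35, payoff 14 + 14 + 6 = 34.
P + H + B + L: cost 14 + 4 + 7 + 7 = 32 ≤ 35, payoff 14 + 2 + 14 + 6 = 36.
Best is P, H, B, and L with total payoff 36.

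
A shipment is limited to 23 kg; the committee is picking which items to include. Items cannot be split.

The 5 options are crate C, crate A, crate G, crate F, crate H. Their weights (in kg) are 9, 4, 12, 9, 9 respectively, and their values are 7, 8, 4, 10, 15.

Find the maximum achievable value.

Take crate A, crate F, and crate H: weight 4 + 9 + 9 = 22 ≤ 23, value 8 + 10 + 15 = 33.
No other feasible combination does better.

33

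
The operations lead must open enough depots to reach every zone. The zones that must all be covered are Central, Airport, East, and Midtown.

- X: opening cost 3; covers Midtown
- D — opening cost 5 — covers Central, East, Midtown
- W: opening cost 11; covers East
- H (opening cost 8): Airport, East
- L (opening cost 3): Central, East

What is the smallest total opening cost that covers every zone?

This is an integer covering problem.
The greedy cost-per-new-zone heuristic would pick L, X, and H for 14, but a cheaper cover exists.
Choose D and H: together they cover Central, Airport, East, Midtown — every zone.
Total opening cost: 5 + 8 = 13.
No cover costs less than 13.

13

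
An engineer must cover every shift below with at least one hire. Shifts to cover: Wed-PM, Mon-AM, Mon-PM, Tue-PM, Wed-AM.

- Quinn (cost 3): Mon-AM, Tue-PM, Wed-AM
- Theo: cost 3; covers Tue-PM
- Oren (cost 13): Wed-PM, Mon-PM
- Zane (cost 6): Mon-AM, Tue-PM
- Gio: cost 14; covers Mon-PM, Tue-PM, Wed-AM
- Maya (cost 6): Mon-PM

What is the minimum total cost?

16

The greedy cost-per-new-shift heuristic would pick Quinn, Maya, and Oren for 22, but a cheaper cover exists.
Choose Quinn and Oren: together they cover Wed-PM, Mon-AM, Mon-PM, Tue-PM, Wed-AM — every shift.
Total cost: 3 + 13 = 16.
No cover costs less than 16.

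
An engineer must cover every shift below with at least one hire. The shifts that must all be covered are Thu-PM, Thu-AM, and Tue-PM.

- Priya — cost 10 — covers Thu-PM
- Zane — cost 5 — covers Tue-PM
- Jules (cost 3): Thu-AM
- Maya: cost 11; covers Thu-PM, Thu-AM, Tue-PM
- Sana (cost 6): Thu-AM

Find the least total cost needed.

11

Maya alone covers Thu-PM, Thu-AM, Tue-PM — every shift.
Total cost: 11.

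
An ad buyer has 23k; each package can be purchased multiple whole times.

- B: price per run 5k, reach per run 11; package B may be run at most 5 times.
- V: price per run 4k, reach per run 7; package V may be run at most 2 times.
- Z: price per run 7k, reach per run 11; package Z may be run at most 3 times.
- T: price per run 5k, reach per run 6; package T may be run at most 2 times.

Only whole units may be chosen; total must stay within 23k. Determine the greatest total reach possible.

B has the best ratio (11/5); taking only B gives at most 4×11 = 44 (stopped by the price limit).
Mixing does better — 3×B and 2×V: price 23 ≤ 23, reach 3·11 + 2·7 = 47.

47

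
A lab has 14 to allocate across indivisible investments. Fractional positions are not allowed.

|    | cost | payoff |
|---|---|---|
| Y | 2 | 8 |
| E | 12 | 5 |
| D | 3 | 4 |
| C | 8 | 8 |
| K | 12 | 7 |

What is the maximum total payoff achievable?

20

Treat it as a binary knapsack problem.
Allowing fractional choices, the relaxed optimum would be about 20.6, but investments are indivisible.
Y + C: cost 2 + 8 = 10 ≤ 14, payoff 8 + 8 = 16.
Y + K: cost 2 + 12 = 14 ≤ 14, payoff 8 + 7 = 15.
Y + D + C: cost 2 + 3 + 8 = 13 ≤ 14, payoff 8 + 4 + 8 = 20.
Best is Y, D, and C with total payoff 20.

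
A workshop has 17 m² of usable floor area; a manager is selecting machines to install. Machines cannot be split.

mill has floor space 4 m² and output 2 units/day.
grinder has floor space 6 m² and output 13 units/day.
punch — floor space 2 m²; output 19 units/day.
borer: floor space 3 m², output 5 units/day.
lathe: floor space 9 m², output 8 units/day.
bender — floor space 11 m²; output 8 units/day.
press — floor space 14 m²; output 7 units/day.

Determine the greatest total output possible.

mill + grinder + punch + borer: floor space 4 + 6 + 2 + 3 = 15 ≤ 17, output 2 + 13 + 19 + 5 = 39.
grinder + punch + lathe: floor space 6 + 2 + 9 = 17 ≤ 17, output 13 + 19 + 8 = 40.
Best is grinder, punch, and lathe with total output 40.

40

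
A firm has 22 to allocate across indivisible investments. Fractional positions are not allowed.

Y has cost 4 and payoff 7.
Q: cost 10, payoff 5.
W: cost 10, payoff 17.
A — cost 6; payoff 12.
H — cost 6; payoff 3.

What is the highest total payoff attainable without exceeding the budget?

36

Allowing fractional choices, the relaxed optimum would be about 37.0, but investments are indivisible.
Y + W + A: cost 4 + 10 + 6 = 20 ≤ 22, payoff 7 + 17 + 12 = 36.
W + A + H: cost 10 + 6 + 6 = 22 ≤ 22, payoff 17 + 12 + 3 = 32.
Best is Y, W, and A with total payoff 36.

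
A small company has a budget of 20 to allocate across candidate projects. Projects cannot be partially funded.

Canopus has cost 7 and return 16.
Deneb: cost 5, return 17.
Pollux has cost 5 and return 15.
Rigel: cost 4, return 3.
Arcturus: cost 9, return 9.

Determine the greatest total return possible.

48

Allowing fractional choices, the relaxed optimum would be about 51.0, but projects are indivisible.
Deneb + Pollux + Arcturus: cost 5 + 5 + 9 = 19 ≤ 20, return 17 + 15 + 9 = 41.
Canopus + Deneb + Pollux: cost 7 + 5 + 5 = 17 ≤ 20, return 16 + 17 + 15 = 48.
Canopus + Deneb + Rigel: cost 7 + 5 + 4 = 16 ≤ 20, return 16 + 17 + 3 = 36.
Best is Canopus, Deneb, and Pollux with total return 48.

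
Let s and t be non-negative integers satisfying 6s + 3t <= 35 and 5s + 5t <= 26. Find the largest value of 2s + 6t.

Relaxing integrality, the LP optimum is 31.20 at (s,t) = (0, 5.2), which is not an integer point.
(s,t)=(0,5) is feasible, giving 30.
(s,t)=(1,4) is feasible, giving 26.
(s,t)=(0,4) is feasible, giving 24.
No feasible integer point exceeds 30.

30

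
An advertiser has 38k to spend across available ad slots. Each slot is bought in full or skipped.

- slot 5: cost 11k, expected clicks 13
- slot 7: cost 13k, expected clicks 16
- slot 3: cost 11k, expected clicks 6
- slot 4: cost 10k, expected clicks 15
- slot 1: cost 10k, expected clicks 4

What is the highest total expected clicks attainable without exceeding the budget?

Take slot 5, slot 7, and slot 4: cost 11 + 13 + 10 = 34 ≤ 38, expected clicks 13 + 16 + 15 = 44.
No other feasible combination does better.

44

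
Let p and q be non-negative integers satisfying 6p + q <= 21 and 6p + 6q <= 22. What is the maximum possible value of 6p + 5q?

The continuous relaxation peaks at (3.47, 0.2) with value 21.80; rounding to a feasible lattice point costs some objective.
(p,q)=(3,0): 6·3+1·0=18≤21, 6·3+6·0=18≤22, objective 18.
(p,q)=(2,1): 6·2+1·1=13≤21, 6·2+6·1=18≤22, objective 17.
The best lattice point is (3,0), giving 18.

18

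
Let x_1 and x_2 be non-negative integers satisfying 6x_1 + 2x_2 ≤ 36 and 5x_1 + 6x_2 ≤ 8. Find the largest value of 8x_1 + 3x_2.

(x_1,x_2)=(1,0): 6·1+2·0=6≤36, 5·1+6·0=5≤8, objective 8.
(x_1,x_2)=(0,1): 6·0+2·1=2≤36, 5·0+6·1=6≤8, objective 3.
(x_1,x_2)=(0,0): 6·0+2·0=0≤36, 5·0+6·0=0≤8, objective 0.
Maximum is 8 at (x_1,x_2)=(1,0).

8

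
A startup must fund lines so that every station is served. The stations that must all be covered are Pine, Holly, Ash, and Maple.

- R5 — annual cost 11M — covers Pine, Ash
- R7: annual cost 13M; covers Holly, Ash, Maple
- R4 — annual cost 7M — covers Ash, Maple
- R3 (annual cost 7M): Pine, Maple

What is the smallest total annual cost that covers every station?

20

The greedy cost-per-new-station heuristic would pick R4, R3, and R7 for 27, but a cheaper cover exists.
Choose R7 and R3: together they cover Pine, Holly, Ash, Maple — every station.
Total annual cost: 13 + 7 = 20.
No cover costs less than 20.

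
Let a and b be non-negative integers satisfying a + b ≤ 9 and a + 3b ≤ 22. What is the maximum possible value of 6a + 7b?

60

The continuous relaxation peaks at (2.5, 6.5) with value 60.50; rounding to a feasible lattice point costs some objective.
(a,b)=(3,6): 1·3+1·6=9≤9, 1·3+3·6=21≤22, objective 60.
(a,b)=(4,5): 1·4+1·5=9≤9, 1·4+3·5=19≤22, objective 59.
(a,b)=(1,7): 1·1+1·7=8≤9, 1·1+3·7=22≤22, objective 55.
(a,b)=(2,6): 1·2+1·6=8≤9, 1·2+3·6=20≤22, objective 54.
The best lattice point is (3,6), giving 60.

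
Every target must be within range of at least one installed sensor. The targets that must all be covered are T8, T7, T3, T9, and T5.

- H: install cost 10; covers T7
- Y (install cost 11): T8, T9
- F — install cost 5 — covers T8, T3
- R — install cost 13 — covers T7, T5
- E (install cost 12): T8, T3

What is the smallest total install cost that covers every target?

29

This is a weighted set-cover instance.
Choose Y, F, and R: together they cover T8, T7, T3, T9, T5 — every target.
Total install cost: 11 + 5 + 13 = 29.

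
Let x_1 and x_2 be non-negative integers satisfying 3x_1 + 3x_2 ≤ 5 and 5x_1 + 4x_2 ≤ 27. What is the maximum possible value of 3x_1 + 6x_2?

(x_1,x_2)=(0,1) is feasible, giving 6.
(x_1,x_2)=(1,0) is feasible, giving 3.
The best lattice point is (0,1), giving 6.

6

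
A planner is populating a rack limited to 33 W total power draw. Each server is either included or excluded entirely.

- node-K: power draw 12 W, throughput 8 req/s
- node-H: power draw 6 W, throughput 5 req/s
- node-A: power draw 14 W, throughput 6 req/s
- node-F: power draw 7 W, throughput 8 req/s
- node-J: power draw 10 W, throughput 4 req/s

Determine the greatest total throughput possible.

22

Allowing fractional choices, the relaxed optimum would be about 24.4, but servers are indivisible.
node-K + node-A + node-F: power draw 12 + 14 + 7 = 33 ≤ 33, throughput 8 + 6 + 8 = 22.
node-K + node-H + node-F: power draw 12 + 6 + 7 = 25 ≤ 33, throughput 8 + 5 + 8 = 21.
Best is node-K, node-A, and node-F with total throughput 22.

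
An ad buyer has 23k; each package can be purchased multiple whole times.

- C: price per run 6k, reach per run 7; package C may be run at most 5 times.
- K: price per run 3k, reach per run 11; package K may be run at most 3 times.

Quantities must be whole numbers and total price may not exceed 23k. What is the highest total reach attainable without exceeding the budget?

47

K has the best ratio (11/3); taking only K gives at most 3×11 = 33 (stopped by the supply cap of 3).
Mixing does better — 2×C and 3×K: price 21 ≤ 23, reach 2·7 + 3·11 = 47.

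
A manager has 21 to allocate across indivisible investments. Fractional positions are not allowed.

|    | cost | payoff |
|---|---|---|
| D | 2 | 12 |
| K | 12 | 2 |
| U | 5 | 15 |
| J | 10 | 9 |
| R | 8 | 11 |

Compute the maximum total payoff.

38

This is an integer program with binary decision variables.
Take D, U, and R: cost 2 + 5 + 8 = 15 ≤ 21, payoff 12 + 15 + 11 = 38.
No other feasible combination does better.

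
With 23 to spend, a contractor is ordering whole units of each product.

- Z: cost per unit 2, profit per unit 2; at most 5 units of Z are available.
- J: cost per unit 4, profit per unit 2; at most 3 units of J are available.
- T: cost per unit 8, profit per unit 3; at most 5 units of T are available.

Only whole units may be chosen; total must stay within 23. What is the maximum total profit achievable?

16

5×Z, 1×J, and 1×T: cost 22 ≤ 23, profit 5·2 + 1·2 + 1·3 = 15.
5×Z and 3×J: cost 22 ≤ 23, profit 5·2 + 3·2 = 16.
Best is 16.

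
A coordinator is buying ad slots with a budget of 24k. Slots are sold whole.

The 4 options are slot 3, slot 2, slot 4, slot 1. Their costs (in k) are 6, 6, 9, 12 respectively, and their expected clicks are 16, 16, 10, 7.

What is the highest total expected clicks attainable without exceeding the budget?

Take slot 3, slot 2, and slot 4: cost 6 + 6 + 9 = 21 ≤ 24, expected clicks 16 + 16 + 10 = 42.
No other feasible combination does better.

42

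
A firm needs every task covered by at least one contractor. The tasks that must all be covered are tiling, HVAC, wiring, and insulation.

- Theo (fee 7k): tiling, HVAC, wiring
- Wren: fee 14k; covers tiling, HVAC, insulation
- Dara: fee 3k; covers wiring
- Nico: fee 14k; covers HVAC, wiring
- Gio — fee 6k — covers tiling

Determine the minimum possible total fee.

This is an integer covering problem.
The greedy cost-per-new-task heuristic would pick Theo and Wren for 21, but a cheaper cover exists.
Choose Wren and Dara: together they cover tiling, HVAC, wiring, insulation — every task.
Total fee: 14 + 3 = 17.
No cover costs less than 17.

17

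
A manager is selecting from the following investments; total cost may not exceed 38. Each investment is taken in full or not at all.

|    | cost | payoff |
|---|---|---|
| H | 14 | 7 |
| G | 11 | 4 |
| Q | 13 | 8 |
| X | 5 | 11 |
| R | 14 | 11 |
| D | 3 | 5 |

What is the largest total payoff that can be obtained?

35

Allowing fractional choices, the relaxed optimum would be about 36.5, but investments are indivisible.
G + X + R + D: cost 11 + 5 + 14 + 3 = 33 ≤ 38, payoff 4 + 11 + 11 + 5 = 31.
Q + X + R + D: cost 13 + 5 + 14 + 3 = 35 ≤ 38, payoff 8 + 11 + 11 + 5 = 35.
H + X + R + D: cost 14 + 5 + 14 + 3 = 36 ≤ 38, payoff 7 + 11 + 11 + 5 = 34.
Best is Q, X, R, and D with total payoff 35.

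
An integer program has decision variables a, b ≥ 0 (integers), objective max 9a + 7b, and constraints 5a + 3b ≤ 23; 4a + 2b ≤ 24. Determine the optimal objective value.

(a,b)=(1,6): 5·1+3·6=23≤23, 4·1+2·6=16≤24, objective 51.
(a,b)=(0,7): 5·0+3·7=21≤23, 4·0+2·7=14≤24, objective 49.
Maximum is 51 at (a,b)=(1,6).

51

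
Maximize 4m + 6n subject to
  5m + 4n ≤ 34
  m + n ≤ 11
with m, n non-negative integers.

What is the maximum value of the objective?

The continuous relaxation peaks at (0, 8.5) with value 51.00; rounding to a feasible lattice point costs some objective.
(m,n)=(0,8): 5·0+4·8=32≤34, 1·0+1·8=8≤11, objective 48.
(m,n)=(1,7): 5·1+4·7=33≤34, 1·1+1·7=8≤11, objective 46.
(m,n)=(0,7): 5·0+4·7=28≤34, 1·0+1·7=7≤11, objective 42.
The best lattice point is (0,8), giving 48.

48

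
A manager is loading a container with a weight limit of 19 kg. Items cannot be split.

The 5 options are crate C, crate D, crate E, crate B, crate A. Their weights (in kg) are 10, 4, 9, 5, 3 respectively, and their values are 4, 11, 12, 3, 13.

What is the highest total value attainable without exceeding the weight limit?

crate D + crate E + crate A: weight 4 + 9 + 3 = 16 ≤ 19, value 11 + 12 + 13 = 36.
crate C + crate D + crate A: weight 10 + 4 + 3 = 17 ≤ 19, value 4 + 11 + 13 = 28.
crate E + crate B + crate A: weight 9 + 5 + 3 = 17 ≤ 19, value 12 + 3 + 13 = 28.
Best is crate D, crate E, and crate A with total value 36.

36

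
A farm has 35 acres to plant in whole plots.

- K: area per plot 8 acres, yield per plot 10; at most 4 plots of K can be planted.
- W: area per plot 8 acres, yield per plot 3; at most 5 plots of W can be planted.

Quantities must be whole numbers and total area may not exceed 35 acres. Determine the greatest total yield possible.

K has the best ratio (10/8); taking only K gives at most 4×10 = 40 (stopped by the area limit).
Optimal: 4×K: area 32 ≤ 35, yield 4·10 = 40.

40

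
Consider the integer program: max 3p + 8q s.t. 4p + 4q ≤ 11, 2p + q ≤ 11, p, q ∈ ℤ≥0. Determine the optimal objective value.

The continuous relaxation peaks at (0, 2.75) with value 22.00; rounding to a feasible lattice point costs some objective.
(p,q)=(0,2): 4·0+4·2=8≤11, 2·0+1·2=2≤11, objective 16.
(p,q)=(1,1): 4·1+4·1=8≤11, 2·1+1·1=3≤11, objective 11.
(p,q)=(0,1): 4·0+4·1=4≤11, 2·0+1·1=1≤11, objective 8.
No feasible integer point exceeds 16.

16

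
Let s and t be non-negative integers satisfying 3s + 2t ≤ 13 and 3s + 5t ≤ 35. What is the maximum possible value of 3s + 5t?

30

(s,t)=(0,6) is feasible, giving 30.
(s,t)=(1,5) is feasible, giving 28.
(s,t)=(0,5) is feasible, giving 25.
The best lattice point is (0,6), giving 30.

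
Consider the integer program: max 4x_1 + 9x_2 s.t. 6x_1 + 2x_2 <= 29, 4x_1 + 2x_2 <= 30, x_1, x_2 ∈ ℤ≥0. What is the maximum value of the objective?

Relaxing integrality, the LP optimum is 130.50 at (x_1,x_2) = (0, 14.5), which is not an integer point.
(x_1,x_2)=(0,14): 6·0+2·14=28≤29, 4·0+2·14=28≤30, objective 126.
(x_1,x_2)=(0,13): 6·0+2·13=26≤29, 4·0+2·13=26≤30, objective 117.
No feasible integer point exceeds 126.

126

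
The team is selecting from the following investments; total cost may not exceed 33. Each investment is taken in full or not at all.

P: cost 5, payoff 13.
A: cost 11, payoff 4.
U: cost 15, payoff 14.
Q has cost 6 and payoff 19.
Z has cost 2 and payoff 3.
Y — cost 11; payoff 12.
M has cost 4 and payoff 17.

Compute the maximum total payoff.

66

Allowing fractional choices, the relaxed optimum would be about 68.7, but investments are indivisible.
P + U + Q + Z + M: cost 5 + 15 + 6 + 2 + 4 = 32 ≤ 33, payoff 13 + 14 + 19 + 3 + 17 = 66.
P + U + Q + M: cost 5 + 15 + 6 + 4 = 30 ≤ 33, payoff 13 + 14 + 19 + 17 = 63.
P + Q + Z + Y + M: cost 5 + 6 + 2 + 11 + 4 = 28 ≤ 33, payoff 13 + 19 + 3 + 12 + 17 = 64.
Best is P, U, Q, Z, and M with total payoff 66.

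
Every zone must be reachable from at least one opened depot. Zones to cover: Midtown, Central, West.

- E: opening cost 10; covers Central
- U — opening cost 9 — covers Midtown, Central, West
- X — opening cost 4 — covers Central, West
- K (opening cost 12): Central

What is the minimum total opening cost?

9

The greedy cost-per-new-zone heuristic would pick X and U for 13, but a cheaper cover exists.
U alone covers Midtown, Central, West — every zone.
Total opening cost: 9.
No cover costs less than 9.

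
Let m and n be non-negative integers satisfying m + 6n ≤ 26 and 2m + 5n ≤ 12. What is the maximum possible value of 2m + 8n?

18

(m,n)=(1,2) is feasible, giving 18.
(m,n)=(0,2) is feasible, giving 16.
(m,n)=(2,1) is feasible, giving 12.
(m,n)=(1,1) is feasible, giving 10.
Maximum is 18 at (m,n)=(1,2).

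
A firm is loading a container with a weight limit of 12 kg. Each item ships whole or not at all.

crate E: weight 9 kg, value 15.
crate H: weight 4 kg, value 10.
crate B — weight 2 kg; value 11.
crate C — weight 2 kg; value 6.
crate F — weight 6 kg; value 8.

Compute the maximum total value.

29

Allowing fractional choices, the relaxed optimum would be about 33.7, but items are indivisible.
crate H + crate B + crate F: weight 4 + 2 + 6 = 12 ≤ 12, value 10 + 11 + 8 = 29.
crate H + crate B + crate C: weight 4 + 2 + 2 = 8 ≤ 12, value 10 + 11 + 6 = 27.
Best is crate H, crate B, and crate F with total value 29.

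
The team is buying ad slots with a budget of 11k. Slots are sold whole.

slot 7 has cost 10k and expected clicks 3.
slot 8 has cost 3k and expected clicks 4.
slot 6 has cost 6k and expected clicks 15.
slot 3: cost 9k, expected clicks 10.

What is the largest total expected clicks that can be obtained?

19

This is a 0-1 knapsack instance.
Allowing fractional choices, the relaxed optimum would be about 21.2, but ad slots are indivisible.
slot 3: cost 9 ≤ 11, expected clicks 10.
slot 6: cost 6 ≤ 11, expected clicks 15.
slot 8 + slot 6: cost 3 + 6 = 9 ≤ 11, expected clicks 4 + 15 = 19.
Best is slot 8 and slot 6 with total expected clicks 19.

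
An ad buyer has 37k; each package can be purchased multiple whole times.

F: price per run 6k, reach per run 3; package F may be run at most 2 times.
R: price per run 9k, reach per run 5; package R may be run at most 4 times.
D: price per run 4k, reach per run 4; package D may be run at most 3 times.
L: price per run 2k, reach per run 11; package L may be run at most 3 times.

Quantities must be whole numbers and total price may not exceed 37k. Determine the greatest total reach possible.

2×R, 3×D, and 3×L: price 36 ≤ 37, reach 2·5 + 3·4 + 3·11 = 55.
1×F, 1×R, 3×D, and 3×L: price 33 ≤ 37, reach 1·3 + 1·5 + 3·4 + 3·11 = 53.
Best is 55.

55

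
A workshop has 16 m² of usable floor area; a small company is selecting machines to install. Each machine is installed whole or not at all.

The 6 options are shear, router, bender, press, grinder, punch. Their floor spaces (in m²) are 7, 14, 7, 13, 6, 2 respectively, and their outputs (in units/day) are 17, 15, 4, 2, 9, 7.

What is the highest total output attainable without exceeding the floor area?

33

Take shear, grinder, and punch: floor space 7 + 6 + 2 = 15 ≤ 16, output 17 + 9 + 7 = 33.
No other feasible combination does better.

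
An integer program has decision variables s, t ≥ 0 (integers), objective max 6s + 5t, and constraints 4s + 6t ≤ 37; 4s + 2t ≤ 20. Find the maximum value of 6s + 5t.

38

Relaxing integrality, the LP optimum is 38.50 at (s,t) = (2.88, 4.25), which is not an integer point.
(s,t)=(3,4): 4·3+6·4=36≤37, 4·3+2·4=20≤20, objective 38.
(s,t)=(3,3): 4·3+6·3=30≤37, 4·3+2·3=18≤20, objective 33.
No feasible integer point exceeds 38.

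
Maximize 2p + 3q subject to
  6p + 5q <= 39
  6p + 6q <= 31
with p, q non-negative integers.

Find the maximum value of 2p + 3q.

The continuous relaxation peaks at (0, 5.17) with value 15.50; rounding to a feasible lattice point costs some objective.
(p,q)=(0,5): 6·0+5·5=25≤39, 6·0+6·5=30≤31, objective 15.
(p,q)=(1,4): 6·1+5·4=26≤39, 6·1+6·4=30≤31, objective 14.
(p,q)=(0,4): 6·0+5·4=20≤39, 6·0+6·4=24≤31, objective 12.
No feasible integer point exceeds 15.

15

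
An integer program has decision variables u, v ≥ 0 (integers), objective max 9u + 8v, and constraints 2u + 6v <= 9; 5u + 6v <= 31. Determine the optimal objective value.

36

(u,v)=(4,0): 2·4+6·0=8≤9, 5·4+6·0=20≤31, objective 36.
(u,v)=(3,0): 2·3+6·0=6≤9, 5·3+6·0=15≤31, objective 27.
Maximum is 36 at (u,v)=(4,0).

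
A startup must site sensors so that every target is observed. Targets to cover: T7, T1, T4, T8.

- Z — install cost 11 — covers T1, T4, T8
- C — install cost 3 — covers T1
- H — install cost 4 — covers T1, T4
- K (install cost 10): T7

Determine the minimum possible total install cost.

21

Choose Z and K: together they cover T7, T1, T4, T8 — every target.
Total install cost: 11 + 10 = 21.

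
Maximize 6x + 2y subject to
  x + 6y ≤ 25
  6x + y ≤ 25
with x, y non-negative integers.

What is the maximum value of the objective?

26

The continuous relaxation peaks at (3.57, 3.57) with value 28.57; rounding to a feasible lattice point costs some objective.
(x,y)=(4,1) is feasible, giving 26.
(x,y)=(4,0) is feasible, giving 24.
The best lattice point is (4,1), giving 26.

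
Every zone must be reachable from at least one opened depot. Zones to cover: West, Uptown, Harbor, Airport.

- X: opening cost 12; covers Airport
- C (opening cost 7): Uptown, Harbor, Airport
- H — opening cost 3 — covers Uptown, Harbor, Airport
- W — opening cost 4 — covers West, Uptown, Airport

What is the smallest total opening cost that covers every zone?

This is an integer covering problem.
Choose H and W: together they cover West, Uptown, Harbor, Airport — every zone.
Total opening cost: 3 + 4 = 7.
No cover costs less than 7.

7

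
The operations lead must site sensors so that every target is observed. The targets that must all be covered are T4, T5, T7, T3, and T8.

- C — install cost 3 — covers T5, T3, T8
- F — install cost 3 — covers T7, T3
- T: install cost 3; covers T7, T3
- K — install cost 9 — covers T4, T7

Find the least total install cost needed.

12

This is a weighted set-cover instance.
The greedy cost-per-new-target heuristic would pick C, F, and K for 15, but a cheaper cover exists.
Choose C and K: together they cover T4, T5, T7, T3, T8 — every target.
Total install cost: 3 + 9 = 12.
No cover costs less than 12.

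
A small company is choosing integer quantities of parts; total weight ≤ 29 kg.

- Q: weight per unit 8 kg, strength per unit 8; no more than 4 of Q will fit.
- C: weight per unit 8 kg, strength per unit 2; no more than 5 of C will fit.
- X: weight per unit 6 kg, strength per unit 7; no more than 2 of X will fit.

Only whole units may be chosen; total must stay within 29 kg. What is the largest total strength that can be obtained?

This is a bounded integer knapsack.
1×Q, 1×C, and 2×X: weight 28 ≤ 29, strength 1·8 + 1·2 + 2·7 = 24.
2×Q and 2×X: weight 28 ≤ 29, strength 2·8 + 2·7 = 30.
Best is 30.

30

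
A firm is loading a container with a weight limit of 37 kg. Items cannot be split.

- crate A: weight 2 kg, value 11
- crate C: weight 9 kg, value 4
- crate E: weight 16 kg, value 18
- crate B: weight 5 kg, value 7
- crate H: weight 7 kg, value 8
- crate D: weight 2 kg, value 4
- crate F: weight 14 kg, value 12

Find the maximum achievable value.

Treat it as a binary knapsack problem.
Take crate A, crate E, crate B, crate H, and crate D: weight 2 + 16 + 5 + 7 + 2 = 32 ≤ 37, value 11 + 18 + 7 + 8 + 4 = 48.
No feasible combination exceeds this.

48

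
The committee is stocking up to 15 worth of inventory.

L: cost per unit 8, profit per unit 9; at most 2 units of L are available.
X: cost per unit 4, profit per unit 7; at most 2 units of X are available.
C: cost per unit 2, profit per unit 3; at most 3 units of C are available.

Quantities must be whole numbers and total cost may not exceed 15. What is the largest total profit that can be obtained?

X has the best ratio (7/4); taking only X gives at most 2×7 = 14 (stopped by the supply cap of 2).
Mixing does better — 2×X and 3×C: cost 14 ≤ 15, profit 2·7 + 3·3 = 23.

23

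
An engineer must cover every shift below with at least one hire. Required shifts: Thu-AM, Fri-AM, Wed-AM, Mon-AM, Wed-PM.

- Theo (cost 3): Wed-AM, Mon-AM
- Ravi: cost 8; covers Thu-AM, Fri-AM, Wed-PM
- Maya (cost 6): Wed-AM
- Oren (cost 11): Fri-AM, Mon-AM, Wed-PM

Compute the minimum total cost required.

11

Choose Theo and Ravi: together they cover Thu-AM, Fri-AM, Wed-AM, Mon-AM, Wed-PM — every shift.
Total cost: 3 + 8 = 11.
No cover costs less than 11.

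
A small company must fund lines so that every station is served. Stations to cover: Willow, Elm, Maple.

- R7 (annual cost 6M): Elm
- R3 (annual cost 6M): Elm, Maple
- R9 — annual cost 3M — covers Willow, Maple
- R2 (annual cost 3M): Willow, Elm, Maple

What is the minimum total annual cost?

3

R2 alone covers Willow, Elm, Maple — every station.
Total annual cost: 3.
No cover costs less than 3.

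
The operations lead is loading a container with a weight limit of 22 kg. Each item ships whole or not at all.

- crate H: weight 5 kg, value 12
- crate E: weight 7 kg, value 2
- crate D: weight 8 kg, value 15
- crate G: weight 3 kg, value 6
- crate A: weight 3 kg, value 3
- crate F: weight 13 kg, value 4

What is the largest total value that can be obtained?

36

This is an integer program with binary decision variables.
Allowing fractional choices, the relaxed optimum would be about 36.9, but items are indivisible.
crate H + crate D + crate G + crate A: weight 5 + 8 + 3 + 3 = 19 ≤ 22, value 12 + 15 + 6 + 3 = 36.
crate H + crate D + crate G: weight 5 + 8 + 3 = 16 ≤ 22, value 12 + 15 + 6 = 33.
Best is crate H, crate D, crate G, and crate A with total value 36.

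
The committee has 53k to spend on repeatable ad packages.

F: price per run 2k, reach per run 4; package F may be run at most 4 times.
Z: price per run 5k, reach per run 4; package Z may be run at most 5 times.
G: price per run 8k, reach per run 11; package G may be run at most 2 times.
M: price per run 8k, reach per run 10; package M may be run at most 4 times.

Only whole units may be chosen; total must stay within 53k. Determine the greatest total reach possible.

F has the best ratio (4/2); taking only F gives at most 4×4 = 16 (stopped by the supply cap of 4).
Mixing does better — 4×F, 1×Z, 2×G, and 3×M: price 53 ≤ 53, reach 4·4 + 1·4 + 2·11 + 3·10 = 72.

72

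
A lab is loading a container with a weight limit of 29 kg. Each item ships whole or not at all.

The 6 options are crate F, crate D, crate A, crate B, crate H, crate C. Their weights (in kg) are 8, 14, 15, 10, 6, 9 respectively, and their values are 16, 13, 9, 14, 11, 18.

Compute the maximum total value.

Allowing fractional choices, the relaxed optimum would be about 53.4, but items are indivisible.
crate F + crate H + crate C: weight 8 + 6 + 9 = 23 ≤ 29, value 16 + 11 + 18 = 45.
crate B + crate H + crate C: weight 10 + 6 + 9 = 25 ≤ 29, value 14 + 11 + 18 = 43.
crate F + crate B + crate C: weight 8 + 10 + 9 = 27 ≤ 29, value 16 + 14 + 18 = 48.
Best is crate F, crate B, and crate C with total value 48.

48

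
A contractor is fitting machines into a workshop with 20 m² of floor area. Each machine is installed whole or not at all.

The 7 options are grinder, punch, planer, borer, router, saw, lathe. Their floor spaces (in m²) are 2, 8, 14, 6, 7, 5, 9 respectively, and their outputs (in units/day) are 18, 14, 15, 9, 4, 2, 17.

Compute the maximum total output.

grinder + punch + lathe: floor space 2 + 8 + 9 = 19 ≤ 20, output 18 + 14 + 17 = 49.
grinder + borer + lathe: floor space 2 + 6 + 9 = 17 ≤ 20, output 18 + 9 + 17 = 44.
grinder + punch + borer: floor space 2 + 8 + 6 = 16 ≤ 20, output 18 + 14 + 9 = 41.
Best is grinder, punch, and lathe with total output 49.

49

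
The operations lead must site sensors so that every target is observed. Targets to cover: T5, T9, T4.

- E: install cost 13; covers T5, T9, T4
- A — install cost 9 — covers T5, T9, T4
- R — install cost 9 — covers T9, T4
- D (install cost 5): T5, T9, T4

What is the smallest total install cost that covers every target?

D alone covers T5, T9, T4 — every target.
Total install cost: 5.
No cover costs less than 5.

5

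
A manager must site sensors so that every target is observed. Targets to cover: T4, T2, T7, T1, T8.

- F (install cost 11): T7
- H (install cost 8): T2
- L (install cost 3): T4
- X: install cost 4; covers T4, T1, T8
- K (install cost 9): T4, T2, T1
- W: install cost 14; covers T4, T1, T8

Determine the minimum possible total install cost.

Choose F, H, and X: together they cover T4, T2, T7, T1, T8 — every target.
Total install cost: 11 + 8 + 4 = 23.
No cover costs less than 23.

23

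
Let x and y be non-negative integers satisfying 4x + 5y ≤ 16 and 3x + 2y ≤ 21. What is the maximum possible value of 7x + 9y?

(x,y)=(4,0) is feasible, giving 28.
(x,y)=(0,3) is feasible, giving 27.
(x,y)=(1,2) is feasible, giving 25.
(x,y)=(3,0) is feasible, giving 21.
No feasible integer point exceeds 28.

28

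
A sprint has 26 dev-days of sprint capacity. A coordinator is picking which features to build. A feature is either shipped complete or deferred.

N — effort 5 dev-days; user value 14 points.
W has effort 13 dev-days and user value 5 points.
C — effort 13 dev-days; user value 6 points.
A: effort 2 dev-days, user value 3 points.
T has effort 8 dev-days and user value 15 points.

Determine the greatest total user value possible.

Allowing fractional choices, the relaxed optimum would be about 37.1, but features are indivisible.
N + A + T: effort 5 + 2 + 8 = 15 ≤ 26, user value 14 + 3 + 15 = 32.
N + W + T: effort 5 + 13 + 8 = 26 ≤ 26, user value 14 + 5 + 15 = 34.
N + C + T: effort 5 + 13 + 8 = 26 ≤ 26, user value 14 + 6 + 15 = 35.
Best is N, C, and T with total user value 35.

35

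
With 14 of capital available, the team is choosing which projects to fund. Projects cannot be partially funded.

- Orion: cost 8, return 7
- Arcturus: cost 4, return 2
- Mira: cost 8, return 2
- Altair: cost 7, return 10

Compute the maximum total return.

Altair: cost 7 ≤ 14, return 10.
Arcturus + Altair: cost 4 + 7 = 11 ≤ 14, return 2 + 10 = 12.
Orion + Arcturus: cost 8 + 4 = 12 ≤ 14, return 7 + 2 = 9.
Best is Arcturus and Altair with total return 12.

12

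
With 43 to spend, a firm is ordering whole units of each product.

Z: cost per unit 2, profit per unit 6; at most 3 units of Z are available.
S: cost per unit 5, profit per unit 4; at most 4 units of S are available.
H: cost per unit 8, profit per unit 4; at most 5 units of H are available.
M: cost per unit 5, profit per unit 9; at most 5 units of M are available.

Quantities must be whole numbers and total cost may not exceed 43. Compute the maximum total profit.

71

Z has the best ratio (6/2); taking only Z gives at most 3×6 = 18 (stopped by the supply cap of 3).
Mixing does better — 3×Z, 2×S, and 5×M: cost 41 ≤ 43, profit 3·6 + 2·4 + 5·9 = 71.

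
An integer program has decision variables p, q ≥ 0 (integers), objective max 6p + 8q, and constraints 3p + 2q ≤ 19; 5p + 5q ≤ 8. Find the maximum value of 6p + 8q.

(p,q)=(0,1) is feasible, giving 8.
(p,q)=(1,0) is feasible, giving 6.
(p,q)=(0,0) is feasible, giving 0.
Maximum is 8 at (p,q)=(0,1).

8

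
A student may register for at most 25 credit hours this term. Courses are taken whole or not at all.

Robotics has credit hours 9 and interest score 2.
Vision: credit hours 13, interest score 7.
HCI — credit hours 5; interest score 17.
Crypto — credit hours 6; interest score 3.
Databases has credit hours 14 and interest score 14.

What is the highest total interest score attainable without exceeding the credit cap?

Vision + HCI + Crypto: credit hours 13 + 5 + 6 = 24 ≤ 25, interest score 7 + 17 + 3 = 27.
HCI + Crypto + Databases: credit hours 5 + 6 + 14 = 25 ≤ 25, interest score 17 + 3 + 14 = 34.
HCI + Databases: credit hours 5 + 14 = 19 ≤ 25, interest score 17 + 14 = 31.
Best is HCI, Crypto, and Databases with total interest score 34.

34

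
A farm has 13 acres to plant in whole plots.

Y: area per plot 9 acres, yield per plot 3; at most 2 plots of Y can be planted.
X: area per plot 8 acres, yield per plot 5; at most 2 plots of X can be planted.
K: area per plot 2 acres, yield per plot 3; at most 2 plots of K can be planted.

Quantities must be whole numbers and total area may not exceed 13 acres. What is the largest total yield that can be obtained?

11

Take 1×X and 2×K: area 12 ≤ 13, yield 1·5 + 2·3 = 11.
K has the best ratio (3/2) and is taken to its limit of 2; remaining capacity is filled optimally with the others.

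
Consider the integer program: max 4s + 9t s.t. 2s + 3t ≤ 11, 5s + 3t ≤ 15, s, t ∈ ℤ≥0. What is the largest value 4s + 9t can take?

31

The continuous relaxation peaks at (0, 3.67) with value 33.00; rounding to a feasible lattice point costs some objective.
(s,t)=(1,3): 2·1+3·3=11≤11, 5·1+3·3=14≤15, objective 31.
(s,t)=(0,3): 2·0+3·3=9≤11, 5·0+3·3=9≤15, objective 27.
The best lattice point is (1,3), giving 31.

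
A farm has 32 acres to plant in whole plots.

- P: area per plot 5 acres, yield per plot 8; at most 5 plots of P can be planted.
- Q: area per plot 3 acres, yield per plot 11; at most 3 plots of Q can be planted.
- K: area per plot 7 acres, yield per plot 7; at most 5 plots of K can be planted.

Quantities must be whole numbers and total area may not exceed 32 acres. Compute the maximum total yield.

This is a bounded integer knapsack.
Take 4×P and 3×Q: area 29 ≤ 32, yield 4·8 + 3·11 = 65.
Q has the best ratio (11/3) and is taken to its limit of 3; remaining capacity is filled optimally with the others.

65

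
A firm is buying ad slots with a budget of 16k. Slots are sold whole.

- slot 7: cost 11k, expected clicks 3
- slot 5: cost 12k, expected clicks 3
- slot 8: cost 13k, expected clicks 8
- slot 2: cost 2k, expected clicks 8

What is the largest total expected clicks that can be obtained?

16

This is a 0-1 knapsack instance.
Take slot 8 and slot 2: cost 13 + 2 = 15 ≤ 16, expected clicks 8 + 8 = 16.
No other feasible combination does better.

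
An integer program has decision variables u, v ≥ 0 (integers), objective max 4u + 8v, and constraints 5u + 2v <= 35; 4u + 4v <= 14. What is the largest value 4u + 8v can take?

24

(u,v)=(0,3) is feasible, giving 24.
(u,v)=(1,2) is feasible, giving 20.
(u,v)=(0,2) is feasible, giving 16.
Maximum is 24 at (u,v)=(0,3).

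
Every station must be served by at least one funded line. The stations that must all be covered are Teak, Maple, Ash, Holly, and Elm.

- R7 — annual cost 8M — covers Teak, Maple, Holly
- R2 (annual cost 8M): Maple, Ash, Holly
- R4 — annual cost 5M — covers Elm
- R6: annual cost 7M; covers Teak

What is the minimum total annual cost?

The greedy cost-per-new-station heuristic would pick R7, R4, and R2 for 21, but a cheaper cover exists.
Choose R2, R4, and R6: together they cover Teak, Maple, Ash, Holly, Elm — every station.
Total annual cost: 8 + 5 + 7 = 20.
No cover costs less than 20.

20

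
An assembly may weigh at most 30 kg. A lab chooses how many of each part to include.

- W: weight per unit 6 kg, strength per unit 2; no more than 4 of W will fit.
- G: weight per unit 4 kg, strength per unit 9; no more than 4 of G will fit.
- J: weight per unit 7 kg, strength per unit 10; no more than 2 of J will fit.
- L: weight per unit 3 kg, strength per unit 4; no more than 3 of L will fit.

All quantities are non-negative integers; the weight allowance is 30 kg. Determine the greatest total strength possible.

G has the best ratio (9/4); taking only G gives at most 4×9 = 36 (stopped by the supply cap of 4).
Mixing does better — 4×G and 2×J: weight 30 ≤ 30, strength 4·9 + 2·10 = 56.

56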